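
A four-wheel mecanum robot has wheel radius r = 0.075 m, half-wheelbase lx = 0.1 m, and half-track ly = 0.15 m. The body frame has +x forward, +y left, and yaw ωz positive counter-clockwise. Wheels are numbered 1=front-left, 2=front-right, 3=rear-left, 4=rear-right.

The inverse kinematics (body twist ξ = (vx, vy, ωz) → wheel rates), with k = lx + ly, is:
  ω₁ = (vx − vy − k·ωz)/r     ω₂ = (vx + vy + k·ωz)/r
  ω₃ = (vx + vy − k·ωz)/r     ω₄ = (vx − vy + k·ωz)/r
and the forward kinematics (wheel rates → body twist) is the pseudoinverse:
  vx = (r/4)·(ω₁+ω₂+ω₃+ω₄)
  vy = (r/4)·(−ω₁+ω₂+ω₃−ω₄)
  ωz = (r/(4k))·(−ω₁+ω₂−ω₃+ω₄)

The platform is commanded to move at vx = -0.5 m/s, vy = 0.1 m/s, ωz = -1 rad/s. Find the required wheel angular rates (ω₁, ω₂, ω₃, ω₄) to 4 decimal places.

k = lx + ly = 0.1 + 0.15 = 0.2500;  k·ωz = 0.2500·-1 = -0.2500
ω₁ (FL) = (vx − vy − k·ωz)/r = -0.3500/0.075 = -4.6667
ω₂ (FR) = (vx + vy + k·ωz)/r = -0.6500/0.075 = -8.6667
ω₃ (RL) = (vx + vy − k·ωz)/r = -0.1500/0.075 = -2.0000
ω₄ (RR) = (vx − vy + k·ωz)/r = -0.8500/0.075 = -11.3333

(-4.6667, -8.6667, -2.0000, -11.3333)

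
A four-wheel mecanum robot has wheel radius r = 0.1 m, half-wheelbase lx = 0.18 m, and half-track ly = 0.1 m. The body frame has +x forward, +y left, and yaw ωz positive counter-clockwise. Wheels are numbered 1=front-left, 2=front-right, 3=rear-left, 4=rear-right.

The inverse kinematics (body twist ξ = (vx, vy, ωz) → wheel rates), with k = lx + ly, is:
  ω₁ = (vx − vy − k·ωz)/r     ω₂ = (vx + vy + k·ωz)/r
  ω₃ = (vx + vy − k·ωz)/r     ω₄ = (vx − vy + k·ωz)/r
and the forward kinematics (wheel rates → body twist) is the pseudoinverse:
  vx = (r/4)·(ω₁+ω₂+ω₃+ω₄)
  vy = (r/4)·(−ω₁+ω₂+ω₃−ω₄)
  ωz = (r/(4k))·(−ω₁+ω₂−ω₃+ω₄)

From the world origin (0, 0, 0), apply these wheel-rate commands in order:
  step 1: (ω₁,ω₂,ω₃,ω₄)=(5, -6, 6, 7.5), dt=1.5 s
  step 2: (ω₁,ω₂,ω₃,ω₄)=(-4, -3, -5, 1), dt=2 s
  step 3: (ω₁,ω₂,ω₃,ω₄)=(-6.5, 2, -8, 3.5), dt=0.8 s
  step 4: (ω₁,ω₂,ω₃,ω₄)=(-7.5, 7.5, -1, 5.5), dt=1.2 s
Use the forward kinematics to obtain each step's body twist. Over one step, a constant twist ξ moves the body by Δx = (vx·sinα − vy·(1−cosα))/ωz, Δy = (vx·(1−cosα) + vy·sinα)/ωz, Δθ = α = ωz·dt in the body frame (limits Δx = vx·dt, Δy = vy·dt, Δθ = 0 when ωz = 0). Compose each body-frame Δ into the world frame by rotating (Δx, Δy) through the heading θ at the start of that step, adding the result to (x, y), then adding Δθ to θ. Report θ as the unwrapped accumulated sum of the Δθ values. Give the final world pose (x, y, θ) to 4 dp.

(-0.7526, -0.7459, 3.7098)

step 1: ξ=(vx,vy,ωz)=(0.3125, -0.3125, -0.8482), dt=1.5 → body Δ=(0.0920, -0.6122, -1.2723) → world pose (0.0920, -0.6122, -1.2723)
step 2: ξ=(vx,vy,ωz)=(-0.2750, -0.1250, 0.6250), dt=2.0 → body Δ=(-0.2806, -0.4911, 1.2500) → world pose (-0.4598, -0.4884, -0.0223)
step 3: ξ=(vx,vy,ωz)=(-0.2250, -0.0750, 1.7857), dt=0.8 → body Δ=(-0.0887, -0.1497, 1.4286) → world pose (-0.5518, -0.6361, 1.4063)
step 4: ξ=(vx,vy,ωz)=(0.1125, 0.2125, 1.9196), dt=1.2 → body Δ=(-0.1412, 0.1801, 2.3036) → world pose (-0.7526, -0.7459, 3.7098)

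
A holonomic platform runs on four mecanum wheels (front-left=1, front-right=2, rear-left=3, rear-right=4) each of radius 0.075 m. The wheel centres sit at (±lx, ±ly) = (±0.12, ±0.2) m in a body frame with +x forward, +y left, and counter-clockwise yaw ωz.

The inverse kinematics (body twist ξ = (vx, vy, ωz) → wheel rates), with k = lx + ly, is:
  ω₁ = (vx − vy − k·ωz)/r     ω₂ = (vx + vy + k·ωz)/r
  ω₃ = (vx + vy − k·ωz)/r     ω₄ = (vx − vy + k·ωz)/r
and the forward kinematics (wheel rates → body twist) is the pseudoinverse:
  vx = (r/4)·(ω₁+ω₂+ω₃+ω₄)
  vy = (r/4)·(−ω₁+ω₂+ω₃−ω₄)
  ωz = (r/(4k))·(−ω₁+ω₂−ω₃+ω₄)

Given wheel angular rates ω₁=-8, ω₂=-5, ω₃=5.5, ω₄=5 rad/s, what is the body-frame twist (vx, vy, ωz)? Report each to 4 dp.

(-0.0469, 0.0656, 0.1465)

k = lx + ly = 0.12 + 0.2 = 0.3200
ω₁+ω₂+ω₃+ω₄ = -2.5000  →  vx = (0.075/4)·-2.5000 = -0.0469
−ω₁+ω₂+ω₃−ω₄ = 3.5000  →  vy = (0.075/4)·3.5000 = 0.0656
−ω₁+ω₂−ω₃+ω₄ = 2.5000  →  ωz = (0.075/1.2800)·2.5000 = 0.1465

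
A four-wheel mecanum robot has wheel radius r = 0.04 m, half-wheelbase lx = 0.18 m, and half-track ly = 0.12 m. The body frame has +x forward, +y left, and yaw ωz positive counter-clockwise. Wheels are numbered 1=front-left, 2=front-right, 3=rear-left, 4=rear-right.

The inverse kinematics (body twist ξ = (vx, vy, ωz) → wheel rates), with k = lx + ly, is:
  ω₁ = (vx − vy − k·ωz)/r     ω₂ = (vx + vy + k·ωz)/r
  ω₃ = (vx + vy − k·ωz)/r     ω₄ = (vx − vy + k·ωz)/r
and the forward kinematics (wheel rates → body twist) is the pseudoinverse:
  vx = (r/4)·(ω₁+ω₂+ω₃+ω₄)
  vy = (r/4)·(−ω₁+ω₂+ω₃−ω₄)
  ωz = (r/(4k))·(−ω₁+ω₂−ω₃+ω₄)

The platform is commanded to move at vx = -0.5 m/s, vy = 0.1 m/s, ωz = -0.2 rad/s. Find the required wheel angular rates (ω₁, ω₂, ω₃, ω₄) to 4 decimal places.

k = lx + ly = 0.18 + 0.12 = 0.3000;  k·ωz = 0.3000·-0.2 = -0.0600
ω₁ (FL) = (vx − vy − k·ωz)/r = -0.5400/0.04 = -13.5000
ω₂ (FR) = (vx + vy + k·ωz)/r = -0.4600/0.04 = -11.5000
ω₃ (RL) = (vx + vy − k·ωz)/r = -0.3400/0.04 = -8.5000
ω₄ (RR) = (vx − vy + k·ωz)/r = -0.6600/0.04 = -16.5000

(-13.5000, -11.5000, -8.5000, -16.5000)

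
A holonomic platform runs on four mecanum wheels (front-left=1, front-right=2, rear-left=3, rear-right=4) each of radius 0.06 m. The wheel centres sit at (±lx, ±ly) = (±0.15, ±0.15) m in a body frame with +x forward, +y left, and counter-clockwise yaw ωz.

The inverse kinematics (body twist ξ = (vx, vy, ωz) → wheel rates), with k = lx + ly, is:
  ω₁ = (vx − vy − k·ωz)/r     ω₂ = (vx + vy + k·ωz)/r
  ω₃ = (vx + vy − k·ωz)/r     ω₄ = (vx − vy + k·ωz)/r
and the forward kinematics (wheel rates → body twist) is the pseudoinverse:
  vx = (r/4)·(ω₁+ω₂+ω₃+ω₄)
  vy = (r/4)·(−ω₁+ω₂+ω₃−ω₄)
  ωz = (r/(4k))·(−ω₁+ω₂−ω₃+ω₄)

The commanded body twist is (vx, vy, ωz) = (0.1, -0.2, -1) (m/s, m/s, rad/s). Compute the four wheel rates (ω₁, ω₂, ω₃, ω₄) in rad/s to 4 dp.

(10.0000, -6.6667, 3.3333, 0.0000)

k = lx + ly = 0.15 + 0.15 = 0.3000;  k·ωz = 0.3000·-1 = -0.3000
ω₁ (FL) = (vx − vy − k·ωz)/r = 0.6000/0.06 = 10.0000
ω₂ (FR) = (vx + vy + k·ωz)/r = -0.4000/0.06 = -6.6667
ω₃ (RL) = (vx + vy − k·ωz)/r = 0.2000/0.06 = 3.3333
ω₄ (RR) = (vx − vy + k·ωz)/r = 0.0000/0.06 = 0.0000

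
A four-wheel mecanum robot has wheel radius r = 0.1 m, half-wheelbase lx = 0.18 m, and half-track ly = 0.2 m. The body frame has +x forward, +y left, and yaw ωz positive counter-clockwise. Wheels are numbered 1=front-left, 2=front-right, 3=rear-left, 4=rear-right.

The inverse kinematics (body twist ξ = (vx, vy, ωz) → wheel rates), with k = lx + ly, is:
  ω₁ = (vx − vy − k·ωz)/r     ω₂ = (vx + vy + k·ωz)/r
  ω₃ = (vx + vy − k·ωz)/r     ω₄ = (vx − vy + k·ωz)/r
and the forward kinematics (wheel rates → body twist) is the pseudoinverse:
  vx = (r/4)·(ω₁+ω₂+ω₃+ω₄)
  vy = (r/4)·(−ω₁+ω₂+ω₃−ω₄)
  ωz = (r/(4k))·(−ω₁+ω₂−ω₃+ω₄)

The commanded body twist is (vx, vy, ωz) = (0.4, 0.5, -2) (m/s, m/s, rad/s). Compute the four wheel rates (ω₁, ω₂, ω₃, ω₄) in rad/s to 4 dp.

k = lx + ly = 0.18 + 0.2 = 0.3800;  k·ωz = 0.3800·-2 = -0.7600
ω₁ (FL) = (vx − vy − k·ωz)/r = 0.6600/0.1 = 6.6000
ω₂ (FR) = (vx + vy + k·ωz)/r = 0.1400/0.1 = 1.4000
ω₃ (RL) = (vx + vy − k·ωz)/r = 1.6600/0.1 = 16.6000
ω₄ (RR) = (vx − vy + k·ωz)/r = -0.8600/0.1 = -8.6000

(6.6000, 1.4000, 16.6000, -8.6000)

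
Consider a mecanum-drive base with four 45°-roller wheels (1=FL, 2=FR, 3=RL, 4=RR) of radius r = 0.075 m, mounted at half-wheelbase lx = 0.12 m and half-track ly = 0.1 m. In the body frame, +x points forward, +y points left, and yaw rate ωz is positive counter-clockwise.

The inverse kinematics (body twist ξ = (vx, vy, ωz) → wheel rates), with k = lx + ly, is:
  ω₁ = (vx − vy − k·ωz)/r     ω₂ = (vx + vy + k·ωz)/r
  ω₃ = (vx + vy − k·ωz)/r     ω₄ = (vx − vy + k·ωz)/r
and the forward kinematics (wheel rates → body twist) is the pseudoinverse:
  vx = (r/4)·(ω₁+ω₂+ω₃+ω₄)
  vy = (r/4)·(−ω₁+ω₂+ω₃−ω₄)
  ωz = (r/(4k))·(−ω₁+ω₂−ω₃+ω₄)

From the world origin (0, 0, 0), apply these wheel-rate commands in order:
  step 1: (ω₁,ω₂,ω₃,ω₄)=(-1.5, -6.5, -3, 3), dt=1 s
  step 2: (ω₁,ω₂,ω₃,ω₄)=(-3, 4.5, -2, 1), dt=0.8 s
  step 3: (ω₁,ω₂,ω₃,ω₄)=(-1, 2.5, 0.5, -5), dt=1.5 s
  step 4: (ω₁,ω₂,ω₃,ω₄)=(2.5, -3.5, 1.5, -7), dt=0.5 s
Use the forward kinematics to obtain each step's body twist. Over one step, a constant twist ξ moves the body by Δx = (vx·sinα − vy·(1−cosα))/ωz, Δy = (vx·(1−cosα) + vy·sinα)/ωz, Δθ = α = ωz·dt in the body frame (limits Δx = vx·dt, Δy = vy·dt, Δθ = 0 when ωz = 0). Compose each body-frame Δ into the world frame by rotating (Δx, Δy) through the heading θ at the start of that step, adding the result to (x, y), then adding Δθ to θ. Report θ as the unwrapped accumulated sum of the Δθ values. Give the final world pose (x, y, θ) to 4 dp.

step 1: ξ=(vx,vy,ωz)=(-0.1500, -0.2062, 0.0852), dt=1.0 → body Δ=(-0.1410, -0.2124, 0.0852) → world pose (-0.1410, -0.2124, 0.0852)
step 2: ξ=(vx,vy,ωz)=(0.0094, 0.0844, 0.8949), dt=0.8 → body Δ=(-0.0163, 0.0645, 0.7159) → world pose (-0.1627, -0.1496, 0.8011)
step 3: ξ=(vx,vy,ωz)=(-0.0563, 0.1688, -0.1705), dt=1.5 → body Δ=(-0.0513, 0.2611, -0.2557) → world pose (-0.3859, -0.0047, 0.5455)
step 4: ξ=(vx,vy,ωz)=(-0.1219, 0.0469, -1.2358), dt=0.5 → body Δ=(-0.0501, 0.0402, -0.6179) → world pose (-0.4496, 0.0037, -0.0724)

(-0.4496, 0.0037, -0.0724)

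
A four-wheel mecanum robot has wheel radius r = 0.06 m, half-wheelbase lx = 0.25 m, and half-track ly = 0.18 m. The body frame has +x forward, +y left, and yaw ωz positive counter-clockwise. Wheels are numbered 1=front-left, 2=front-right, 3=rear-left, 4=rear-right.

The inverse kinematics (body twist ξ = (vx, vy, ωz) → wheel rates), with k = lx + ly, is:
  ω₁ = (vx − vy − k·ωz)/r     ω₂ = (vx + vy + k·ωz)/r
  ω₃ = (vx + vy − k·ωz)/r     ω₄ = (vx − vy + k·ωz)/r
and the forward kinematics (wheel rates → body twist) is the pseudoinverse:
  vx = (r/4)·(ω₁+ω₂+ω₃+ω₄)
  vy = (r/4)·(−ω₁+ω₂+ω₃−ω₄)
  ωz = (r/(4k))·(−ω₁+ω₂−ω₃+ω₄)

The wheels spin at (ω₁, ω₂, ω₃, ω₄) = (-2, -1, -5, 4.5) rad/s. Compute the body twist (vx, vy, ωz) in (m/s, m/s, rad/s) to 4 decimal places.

(-0.0525, -0.1275, 0.3663)

k = lx + ly = 0.25 + 0.18 = 0.4300
ω₁+ω₂+ω₃+ω₄ = -3.5000  →  vx = (0.06/4)·-3.5000 = -0.0525
−ω₁+ω₂+ω₃−ω₄ = -8.5000  →  vy = (0.06/4)·-8.5000 = -0.1275
−ω₁+ω₂−ω₃+ω₄ = 10.5000  →  ωz = (0.06/1.7200)·10.5000 = 0.3663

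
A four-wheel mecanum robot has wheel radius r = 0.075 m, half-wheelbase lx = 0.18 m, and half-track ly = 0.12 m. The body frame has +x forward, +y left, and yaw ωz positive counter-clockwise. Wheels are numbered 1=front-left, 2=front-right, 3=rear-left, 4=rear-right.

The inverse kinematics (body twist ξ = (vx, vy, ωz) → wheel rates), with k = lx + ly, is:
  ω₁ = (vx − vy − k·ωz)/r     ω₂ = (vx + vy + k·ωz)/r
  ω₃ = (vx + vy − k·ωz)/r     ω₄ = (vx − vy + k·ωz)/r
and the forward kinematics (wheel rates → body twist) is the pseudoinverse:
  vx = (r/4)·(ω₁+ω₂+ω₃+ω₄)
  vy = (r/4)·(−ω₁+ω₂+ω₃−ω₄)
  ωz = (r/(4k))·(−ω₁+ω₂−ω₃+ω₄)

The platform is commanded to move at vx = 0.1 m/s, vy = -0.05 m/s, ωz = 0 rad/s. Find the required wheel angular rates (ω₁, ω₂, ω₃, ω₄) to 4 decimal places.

(2.0000, 0.6667, 0.6667, 2.0000)

k = lx + ly = 0.18 + 0.12 = 0.3000;  k·ωz = 0.3000·0 = 0.0000
ω₁ (FL) = (vx − vy − k·ωz)/r = 0.1500/0.075 = 2.0000
ω₂ (FR) = (vx + vy + k·ωz)/r = 0.0500/0.075 = 0.6667
ω₃ (RL) = (vx + vy − k·ωz)/r = 0.0500/0.075 = 0.6667
ω₄ (RR) = (vx − vy + k·ωz)/r = 0.1500/0.075 = 2.0000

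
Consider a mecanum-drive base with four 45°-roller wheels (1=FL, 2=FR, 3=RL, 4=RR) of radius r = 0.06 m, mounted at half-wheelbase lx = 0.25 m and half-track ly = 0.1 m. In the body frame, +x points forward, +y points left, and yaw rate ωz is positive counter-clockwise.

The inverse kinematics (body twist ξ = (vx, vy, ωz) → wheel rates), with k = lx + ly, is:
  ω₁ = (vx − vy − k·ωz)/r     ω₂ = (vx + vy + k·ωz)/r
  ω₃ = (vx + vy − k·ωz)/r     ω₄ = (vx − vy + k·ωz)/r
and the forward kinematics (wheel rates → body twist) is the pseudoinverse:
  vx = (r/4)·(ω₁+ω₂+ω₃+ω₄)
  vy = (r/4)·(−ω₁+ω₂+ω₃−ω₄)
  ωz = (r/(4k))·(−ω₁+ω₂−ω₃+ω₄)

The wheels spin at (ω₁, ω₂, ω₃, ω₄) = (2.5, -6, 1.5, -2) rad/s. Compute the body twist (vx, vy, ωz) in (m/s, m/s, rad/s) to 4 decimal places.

k = lx + ly = 0.25 + 0.1 = 0.3500
ω₁+ω₂+ω₃+ω₄ = -4.0000  →  vx = (0.06/4)·-4.0000 = -0.0600
−ω₁+ω₂+ω₃−ω₄ = -5.0000  →  vy = (0.06/4)·-5.0000 = -0.0750
−ω₁+ω₂−ω₃+ω₄ = -12.0000  →  ωz = (0.06/1.4000)·-12.0000 = -0.5143

(-0.0600, -0.0750, -0.5143)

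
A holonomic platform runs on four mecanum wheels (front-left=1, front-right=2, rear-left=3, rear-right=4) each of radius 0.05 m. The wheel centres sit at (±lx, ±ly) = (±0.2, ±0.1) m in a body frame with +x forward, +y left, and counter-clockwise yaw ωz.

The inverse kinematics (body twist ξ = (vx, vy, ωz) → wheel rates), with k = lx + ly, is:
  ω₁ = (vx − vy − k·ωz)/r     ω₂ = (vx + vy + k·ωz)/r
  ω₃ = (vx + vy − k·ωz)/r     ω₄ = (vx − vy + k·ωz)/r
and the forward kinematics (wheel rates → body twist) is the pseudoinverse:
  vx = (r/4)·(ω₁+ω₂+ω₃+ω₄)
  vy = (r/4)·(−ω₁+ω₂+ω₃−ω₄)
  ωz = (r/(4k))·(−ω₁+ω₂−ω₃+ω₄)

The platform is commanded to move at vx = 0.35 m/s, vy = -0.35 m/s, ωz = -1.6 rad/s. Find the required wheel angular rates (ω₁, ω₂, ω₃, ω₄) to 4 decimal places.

(23.6000, -9.6000, 9.6000, 4.4000)

k = lx + ly = 0.2 + 0.1 = 0.3000;  k·ωz = 0.3000·-1.6 = -0.4800
ω₁ (FL) = (vx − vy − k·ωz)/r = 1.1800/0.05 = 23.6000
ω₂ (FR) = (vx + vy + k·ωz)/r = -0.4800/0.05 = -9.6000
ω₃ (RL) = (vx + vy − k·ωz)/r = 0.4800/0.05 = 9.6000
ω₄ (RR) = (vx − vy + k·ωz)/r = 0.2200/0.05 = 4.4000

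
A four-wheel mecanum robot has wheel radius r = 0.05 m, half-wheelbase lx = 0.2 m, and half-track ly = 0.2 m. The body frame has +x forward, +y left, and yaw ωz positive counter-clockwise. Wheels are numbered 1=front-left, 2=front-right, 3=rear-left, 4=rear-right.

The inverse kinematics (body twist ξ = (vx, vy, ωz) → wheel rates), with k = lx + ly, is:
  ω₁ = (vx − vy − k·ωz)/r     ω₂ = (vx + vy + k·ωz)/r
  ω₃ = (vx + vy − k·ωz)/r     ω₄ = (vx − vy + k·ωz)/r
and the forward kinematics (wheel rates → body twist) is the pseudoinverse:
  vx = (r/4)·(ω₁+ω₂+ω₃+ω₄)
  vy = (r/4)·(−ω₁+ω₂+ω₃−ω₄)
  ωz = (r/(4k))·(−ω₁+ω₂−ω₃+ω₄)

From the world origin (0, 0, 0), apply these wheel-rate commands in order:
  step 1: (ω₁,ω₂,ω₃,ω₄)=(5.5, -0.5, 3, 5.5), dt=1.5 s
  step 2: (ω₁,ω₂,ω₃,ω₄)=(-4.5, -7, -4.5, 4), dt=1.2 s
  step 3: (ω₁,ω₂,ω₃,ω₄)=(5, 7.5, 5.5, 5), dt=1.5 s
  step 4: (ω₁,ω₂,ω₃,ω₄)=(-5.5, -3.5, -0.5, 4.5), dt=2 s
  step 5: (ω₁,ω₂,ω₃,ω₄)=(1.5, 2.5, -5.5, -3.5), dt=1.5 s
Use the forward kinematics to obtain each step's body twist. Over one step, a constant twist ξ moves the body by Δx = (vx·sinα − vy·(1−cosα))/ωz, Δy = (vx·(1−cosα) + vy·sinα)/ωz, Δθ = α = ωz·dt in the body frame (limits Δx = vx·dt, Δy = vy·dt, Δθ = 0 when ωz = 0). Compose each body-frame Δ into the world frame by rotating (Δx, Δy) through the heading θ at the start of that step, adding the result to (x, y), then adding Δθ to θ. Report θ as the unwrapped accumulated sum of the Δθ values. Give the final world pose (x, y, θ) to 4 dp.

(0.3230, -0.4192, 0.7328)

step 1: ξ=(vx,vy,ωz)=(0.1688, -0.1063, -0.1094), dt=1.5 → body Δ=(0.2389, -0.1794, -0.1641) → world pose (0.2389, -0.1794, -0.1641)
step 2: ξ=(vx,vy,ωz)=(-0.1500, -0.1375, 0.1875), dt=1.2 → body Δ=(-0.1600, -0.1838, 0.2250) → world pose (0.0511, -0.3346, 0.0609)
step 3: ξ=(vx,vy,ωz)=(0.2875, 0.0375, 0.0625), dt=1.5 → body Δ=(0.4280, 0.0764, 0.0938) → world pose (0.4736, -0.2323, 0.1547)
step 4: ξ=(vx,vy,ωz)=(-0.0625, -0.0375, 0.2188), dt=2.0 → body Δ=(-0.1049, -0.0995, 0.4375) → world pose (0.3853, -0.3468, 0.5922)
step 5: ξ=(vx,vy,ωz)=(-0.0625, -0.0125, 0.0938), dt=1.5 → body Δ=(-0.0921, -0.0253, 0.1406) → world pose (0.3230, -0.4192, 0.7328)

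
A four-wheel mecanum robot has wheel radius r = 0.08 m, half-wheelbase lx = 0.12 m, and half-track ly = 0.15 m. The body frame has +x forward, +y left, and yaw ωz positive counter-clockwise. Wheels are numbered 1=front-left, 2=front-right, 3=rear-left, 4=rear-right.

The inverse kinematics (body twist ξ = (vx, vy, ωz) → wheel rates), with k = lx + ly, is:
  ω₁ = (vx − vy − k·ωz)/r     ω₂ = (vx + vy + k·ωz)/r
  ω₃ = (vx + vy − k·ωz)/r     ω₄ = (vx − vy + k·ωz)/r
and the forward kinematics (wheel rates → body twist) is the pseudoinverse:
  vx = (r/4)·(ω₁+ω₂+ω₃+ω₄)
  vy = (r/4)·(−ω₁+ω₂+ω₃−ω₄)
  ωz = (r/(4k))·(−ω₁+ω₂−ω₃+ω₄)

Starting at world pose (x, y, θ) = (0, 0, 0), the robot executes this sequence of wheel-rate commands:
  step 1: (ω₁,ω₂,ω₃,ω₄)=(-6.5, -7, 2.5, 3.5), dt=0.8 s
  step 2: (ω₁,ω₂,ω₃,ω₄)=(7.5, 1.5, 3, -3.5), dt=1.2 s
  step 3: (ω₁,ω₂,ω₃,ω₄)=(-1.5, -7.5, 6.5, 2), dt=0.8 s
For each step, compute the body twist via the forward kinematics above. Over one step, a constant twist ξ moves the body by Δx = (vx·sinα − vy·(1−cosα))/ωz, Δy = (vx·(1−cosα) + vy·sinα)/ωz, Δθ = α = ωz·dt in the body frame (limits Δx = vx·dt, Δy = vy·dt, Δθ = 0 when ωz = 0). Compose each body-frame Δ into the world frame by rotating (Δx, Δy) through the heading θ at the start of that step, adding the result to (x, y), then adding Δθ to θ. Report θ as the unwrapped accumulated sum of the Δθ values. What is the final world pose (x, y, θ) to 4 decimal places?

step 1: ξ=(vx,vy,ωz)=(-0.1500, -0.0300, 0.0370), dt=0.8 → body Δ=(-0.1196, -0.0258, 0.0296) → world pose (-0.1196, -0.0258, 0.0296)
step 2: ξ=(vx,vy,ωz)=(0.1700, 0.0100, -0.9259), dt=1.2 → body Δ=(0.1705, -0.0925, -1.1111) → world pose (0.0536, -0.1131, -1.0815)
step 3: ξ=(vx,vy,ωz)=(-0.0100, -0.0300, -0.7778), dt=0.8 → body Δ=(-0.0147, -0.0201, -0.6222) → world pose (0.0290, -0.1096, -1.7037)

(0.0290, -0.1096, -1.7037)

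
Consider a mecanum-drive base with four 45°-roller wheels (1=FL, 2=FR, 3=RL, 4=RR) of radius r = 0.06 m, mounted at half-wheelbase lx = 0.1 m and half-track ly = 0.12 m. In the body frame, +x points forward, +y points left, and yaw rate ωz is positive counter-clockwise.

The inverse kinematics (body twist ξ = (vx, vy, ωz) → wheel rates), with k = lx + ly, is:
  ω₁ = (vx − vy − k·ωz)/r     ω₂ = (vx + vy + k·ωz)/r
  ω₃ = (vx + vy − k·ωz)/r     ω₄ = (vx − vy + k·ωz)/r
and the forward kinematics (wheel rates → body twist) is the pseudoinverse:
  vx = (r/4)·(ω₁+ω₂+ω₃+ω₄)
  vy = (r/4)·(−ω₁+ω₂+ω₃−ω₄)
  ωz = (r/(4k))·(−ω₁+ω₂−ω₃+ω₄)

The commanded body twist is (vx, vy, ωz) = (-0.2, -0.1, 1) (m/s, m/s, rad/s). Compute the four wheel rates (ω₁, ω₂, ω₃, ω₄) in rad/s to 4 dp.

k = lx + ly = 0.1 + 0.12 = 0.2200;  k·ωz = 0.2200·1 = 0.2200
ω₁ (FL) = (vx − vy − k·ωz)/r = -0.3200/0.06 = -5.3333
ω₂ (FR) = (vx + vy + k·ωz)/r = -0.0800/0.06 = -1.3333
ω₃ (RL) = (vx + vy − k·ωz)/r = -0.5200/0.06 = -8.6667
ω₄ (RR) = (vx − vy + k·ωz)/r = 0.1200/0.06 = 2.0000

(-5.3333, -1.3333, -8.6667, 2.0000)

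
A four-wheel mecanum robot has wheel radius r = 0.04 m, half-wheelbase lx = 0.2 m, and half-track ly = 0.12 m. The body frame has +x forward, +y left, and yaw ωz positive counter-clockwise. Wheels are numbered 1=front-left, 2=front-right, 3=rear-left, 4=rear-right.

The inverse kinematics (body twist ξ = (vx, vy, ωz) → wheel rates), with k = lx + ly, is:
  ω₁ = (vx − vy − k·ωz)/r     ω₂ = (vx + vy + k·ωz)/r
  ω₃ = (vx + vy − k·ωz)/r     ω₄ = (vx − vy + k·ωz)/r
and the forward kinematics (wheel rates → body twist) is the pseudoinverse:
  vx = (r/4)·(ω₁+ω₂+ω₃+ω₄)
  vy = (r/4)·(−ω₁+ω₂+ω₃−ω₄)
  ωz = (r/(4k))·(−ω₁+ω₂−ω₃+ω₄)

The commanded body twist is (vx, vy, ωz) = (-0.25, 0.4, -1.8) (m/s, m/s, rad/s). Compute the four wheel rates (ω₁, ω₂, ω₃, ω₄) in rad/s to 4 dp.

(-1.8500, -10.6500, 18.1500, -30.6500)

k = lx + ly = 0.2 + 0.12 = 0.3200;  k·ωz = 0.3200·-1.8 = -0.5760
ω₁ (FL) = (vx − vy − k·ωz)/r = -0.0740/0.04 = -1.8500
ω₂ (FR) = (vx + vy + k·ωz)/r = -0.4260/0.04 = -10.6500
ω₃ (RL) = (vx + vy − k·ωz)/r = 0.7260/0.04 = 18.1500
ω₄ (RR) = (vx − vy + k·ωz)/r = -1.2260/0.04 = -30.6500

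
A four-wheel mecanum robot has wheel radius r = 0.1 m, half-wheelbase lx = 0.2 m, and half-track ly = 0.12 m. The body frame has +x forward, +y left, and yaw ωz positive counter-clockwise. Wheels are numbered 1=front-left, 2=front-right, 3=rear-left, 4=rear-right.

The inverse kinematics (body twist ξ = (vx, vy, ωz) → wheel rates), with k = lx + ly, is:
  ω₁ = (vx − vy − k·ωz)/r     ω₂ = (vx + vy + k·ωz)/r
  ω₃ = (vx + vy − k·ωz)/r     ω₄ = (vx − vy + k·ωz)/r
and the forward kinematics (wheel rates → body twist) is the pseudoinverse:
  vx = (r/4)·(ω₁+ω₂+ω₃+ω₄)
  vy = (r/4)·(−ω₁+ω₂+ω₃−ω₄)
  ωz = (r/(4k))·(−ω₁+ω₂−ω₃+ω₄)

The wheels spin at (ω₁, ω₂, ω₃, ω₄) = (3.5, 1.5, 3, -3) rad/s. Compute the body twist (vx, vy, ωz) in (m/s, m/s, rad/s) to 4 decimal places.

k = lx + ly = 0.2 + 0.12 = 0.3200
ω₁+ω₂+ω₃+ω₄ = 5.0000  →  vx = (0.1/4)·5.0000 = 0.1250
−ω₁+ω₂+ω₃−ω₄ = 4.0000  →  vy = (0.1/4)·4.0000 = 0.1000
−ω₁+ω₂−ω₃+ω₄ = -8.0000  →  ωz = (0.1/1.2800)·-8.0000 = -0.6250

(0.1250, 0.1000, -0.6250)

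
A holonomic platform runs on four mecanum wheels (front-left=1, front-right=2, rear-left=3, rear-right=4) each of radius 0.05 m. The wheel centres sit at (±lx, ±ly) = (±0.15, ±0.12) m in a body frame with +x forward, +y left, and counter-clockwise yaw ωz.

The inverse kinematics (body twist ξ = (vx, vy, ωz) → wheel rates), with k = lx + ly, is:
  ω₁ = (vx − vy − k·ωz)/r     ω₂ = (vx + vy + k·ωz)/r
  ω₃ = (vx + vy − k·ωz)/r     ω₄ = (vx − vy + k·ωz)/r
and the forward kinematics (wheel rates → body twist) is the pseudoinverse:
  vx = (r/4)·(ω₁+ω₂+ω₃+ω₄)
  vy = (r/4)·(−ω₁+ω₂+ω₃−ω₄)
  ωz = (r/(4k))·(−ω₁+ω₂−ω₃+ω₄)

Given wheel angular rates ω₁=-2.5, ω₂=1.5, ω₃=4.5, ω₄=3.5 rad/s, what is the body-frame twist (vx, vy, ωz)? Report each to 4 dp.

(0.0875, 0.0625, 0.1389)

k = lx + ly = 0.15 + 0.12 = 0.2700
ω₁+ω₂+ω₃+ω₄ = 7.0000  →  vx = (0.05/4)·7.0000 = 0.0875
−ω₁+ω₂+ω₃−ω₄ = 5.0000  →  vy = (0.05/4)·5.0000 = 0.0625
−ω₁+ω₂−ω₃+ω₄ = 3.0000  →  ωz = (0.05/1.0800)·3.0000 = 0.1389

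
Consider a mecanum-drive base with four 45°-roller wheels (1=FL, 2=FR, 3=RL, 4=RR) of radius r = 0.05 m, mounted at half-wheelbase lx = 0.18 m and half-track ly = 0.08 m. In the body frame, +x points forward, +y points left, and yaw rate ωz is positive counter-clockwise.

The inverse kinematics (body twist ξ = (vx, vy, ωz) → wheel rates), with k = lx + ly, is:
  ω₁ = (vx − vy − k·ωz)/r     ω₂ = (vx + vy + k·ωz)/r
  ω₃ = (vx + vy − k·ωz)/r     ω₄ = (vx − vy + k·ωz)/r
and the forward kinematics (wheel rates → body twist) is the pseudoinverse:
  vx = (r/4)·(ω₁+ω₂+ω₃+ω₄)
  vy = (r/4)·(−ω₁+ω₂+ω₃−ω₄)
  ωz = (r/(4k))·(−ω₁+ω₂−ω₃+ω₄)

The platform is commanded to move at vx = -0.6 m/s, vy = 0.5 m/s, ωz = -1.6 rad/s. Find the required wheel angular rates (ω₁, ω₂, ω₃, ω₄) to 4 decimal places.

(-13.6800, -10.3200, 6.3200, -30.3200)

k = lx + ly = 0.18 + 0.08 = 0.2600;  k·ωz = 0.2600·-1.6 = -0.4160
ω₁ (FL) = (vx − vy − k·ωz)/r = -0.6840/0.05 = -13.6800
ω₂ (FR) = (vx + vy + k·ωz)/r = -0.5160/0.05 = -10.3200
ω₃ (RL) = (vx + vy − k·ωz)/r = 0.3160/0.05 = 6.3200
ω₄ (RR) = (vx − vy + k·ωz)/r = -1.5160/0.05 = -30.3200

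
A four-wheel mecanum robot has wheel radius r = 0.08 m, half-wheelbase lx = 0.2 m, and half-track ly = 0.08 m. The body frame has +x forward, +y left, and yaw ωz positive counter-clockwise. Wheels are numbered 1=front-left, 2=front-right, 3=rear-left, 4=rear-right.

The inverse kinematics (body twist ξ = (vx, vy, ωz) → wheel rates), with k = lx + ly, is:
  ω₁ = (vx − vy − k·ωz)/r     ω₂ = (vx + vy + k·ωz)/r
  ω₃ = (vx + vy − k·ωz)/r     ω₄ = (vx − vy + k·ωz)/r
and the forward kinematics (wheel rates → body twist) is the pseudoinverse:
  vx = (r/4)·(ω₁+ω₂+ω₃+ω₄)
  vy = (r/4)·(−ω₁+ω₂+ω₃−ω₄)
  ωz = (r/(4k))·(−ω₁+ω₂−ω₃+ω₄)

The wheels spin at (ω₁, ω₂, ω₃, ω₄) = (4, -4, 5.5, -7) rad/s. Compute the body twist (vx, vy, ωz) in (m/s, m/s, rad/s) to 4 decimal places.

(-0.0300, 0.0900, -1.4643)

k = lx + ly = 0.2 + 0.08 = 0.2800
ω₁+ω₂+ω₃+ω₄ = -1.5000  →  vx = (0.08/4)·-1.5000 = -0.0300
−ω₁+ω₂+ω₃−ω₄ = 4.5000  →  vy = (0.08/4)·4.5000 = 0.0900
−ω₁+ω₂−ω₃+ω₄ = -20.5000  →  ωz = (0.08/1.1200)·-20.5000 = -1.4643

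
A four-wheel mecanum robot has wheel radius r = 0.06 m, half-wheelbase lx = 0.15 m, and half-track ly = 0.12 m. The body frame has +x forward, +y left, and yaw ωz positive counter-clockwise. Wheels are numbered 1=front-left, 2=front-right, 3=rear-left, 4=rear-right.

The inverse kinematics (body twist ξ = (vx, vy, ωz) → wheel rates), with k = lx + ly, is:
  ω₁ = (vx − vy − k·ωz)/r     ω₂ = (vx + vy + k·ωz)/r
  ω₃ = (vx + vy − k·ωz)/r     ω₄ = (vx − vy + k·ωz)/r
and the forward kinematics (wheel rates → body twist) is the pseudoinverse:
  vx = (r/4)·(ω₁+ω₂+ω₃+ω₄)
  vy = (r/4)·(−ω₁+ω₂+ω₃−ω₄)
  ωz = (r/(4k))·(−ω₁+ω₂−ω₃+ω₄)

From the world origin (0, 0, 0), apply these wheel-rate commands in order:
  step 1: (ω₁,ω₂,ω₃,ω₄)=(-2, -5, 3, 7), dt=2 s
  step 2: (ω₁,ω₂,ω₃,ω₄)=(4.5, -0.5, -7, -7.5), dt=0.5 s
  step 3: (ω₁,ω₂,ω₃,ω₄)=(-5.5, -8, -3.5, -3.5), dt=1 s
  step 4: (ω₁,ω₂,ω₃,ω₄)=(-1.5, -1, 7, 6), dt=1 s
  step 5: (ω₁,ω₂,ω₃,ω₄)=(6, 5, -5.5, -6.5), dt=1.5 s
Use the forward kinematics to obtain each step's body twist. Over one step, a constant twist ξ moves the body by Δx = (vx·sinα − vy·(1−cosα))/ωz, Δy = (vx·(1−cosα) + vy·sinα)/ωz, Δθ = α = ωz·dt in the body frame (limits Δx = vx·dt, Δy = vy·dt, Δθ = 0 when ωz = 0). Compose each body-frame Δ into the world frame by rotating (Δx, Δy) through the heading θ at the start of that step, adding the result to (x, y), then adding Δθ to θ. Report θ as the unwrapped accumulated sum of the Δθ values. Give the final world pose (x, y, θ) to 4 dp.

step 1: ξ=(vx,vy,ωz)=(0.0450, -0.1050, 0.0556), dt=2.0 → body Δ=(0.1015, -0.2046, 0.1111) → world pose (0.1015, -0.2046, 0.1111)
step 2: ξ=(vx,vy,ωz)=(-0.1575, -0.0675, -0.3056), dt=0.5 → body Δ=(-0.0810, -0.0276, -0.1528) → world pose (0.0240, -0.2410, -0.0417)
step 3: ξ=(vx,vy,ωz)=(-0.3075, -0.0375, -0.1389), dt=1.0 → body Δ=(-0.3091, -0.0161, -0.1389) → world pose (-0.2855, -0.2442, -0.1806)
step 4: ξ=(vx,vy,ωz)=(0.1575, 0.0225, -0.0278), dt=1.0 → body Δ=(0.1578, 0.0203, -0.0278) → world pose (-0.1266, -0.2525, -0.2083)
step 5: ξ=(vx,vy,ωz)=(-0.0150, 0.0000, -0.1111), dt=1.5 → body Δ=(-0.0224, 0.0019, -0.1667) → world pose (-0.1481, -0.2461, -0.3750)

(-0.1481, -0.2461, -0.3750)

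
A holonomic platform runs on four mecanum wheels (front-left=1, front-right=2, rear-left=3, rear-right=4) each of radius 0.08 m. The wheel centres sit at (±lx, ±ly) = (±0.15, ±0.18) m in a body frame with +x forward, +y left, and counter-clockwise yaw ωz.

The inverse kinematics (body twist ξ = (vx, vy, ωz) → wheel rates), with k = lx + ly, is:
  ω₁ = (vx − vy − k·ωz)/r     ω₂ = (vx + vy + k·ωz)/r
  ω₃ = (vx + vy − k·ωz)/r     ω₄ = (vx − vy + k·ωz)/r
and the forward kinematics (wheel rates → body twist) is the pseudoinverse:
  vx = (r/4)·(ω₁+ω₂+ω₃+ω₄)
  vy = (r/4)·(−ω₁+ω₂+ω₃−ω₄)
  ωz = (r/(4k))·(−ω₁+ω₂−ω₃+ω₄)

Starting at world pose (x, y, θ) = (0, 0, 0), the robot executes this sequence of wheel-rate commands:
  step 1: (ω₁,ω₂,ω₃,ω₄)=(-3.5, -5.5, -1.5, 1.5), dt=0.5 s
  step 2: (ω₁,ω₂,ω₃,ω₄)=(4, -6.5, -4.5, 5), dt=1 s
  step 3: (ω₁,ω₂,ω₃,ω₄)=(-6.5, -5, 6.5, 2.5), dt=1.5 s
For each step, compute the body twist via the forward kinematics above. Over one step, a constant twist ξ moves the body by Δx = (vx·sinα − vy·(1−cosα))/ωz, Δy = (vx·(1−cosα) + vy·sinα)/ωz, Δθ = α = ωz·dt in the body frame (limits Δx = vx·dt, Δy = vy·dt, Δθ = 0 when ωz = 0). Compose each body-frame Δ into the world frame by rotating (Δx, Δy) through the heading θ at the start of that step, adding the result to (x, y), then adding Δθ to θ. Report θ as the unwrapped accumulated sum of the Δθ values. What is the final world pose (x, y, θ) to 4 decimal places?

step 1: ξ=(vx,vy,ωz)=(-0.1800, -0.1000, 0.0606), dt=0.5 → body Δ=(-0.0892, -0.0514, 0.0303) → world pose (-0.0892, -0.0514, 0.0303)
step 2: ξ=(vx,vy,ωz)=(-0.0400, -0.4000, -0.0606), dt=1.0 → body Δ=(-0.0521, -0.3985, -0.0606) → world pose (-0.1292, -0.4513, -0.0303)
step 3: ξ=(vx,vy,ωz)=(-0.0500, 0.1100, -0.1515), dt=1.5 → body Δ=(-0.0557, 0.1721, -0.2273) → world pose (-0.1797, -0.2776, -0.2576)

(-0.1797, -0.2776, -0.2576)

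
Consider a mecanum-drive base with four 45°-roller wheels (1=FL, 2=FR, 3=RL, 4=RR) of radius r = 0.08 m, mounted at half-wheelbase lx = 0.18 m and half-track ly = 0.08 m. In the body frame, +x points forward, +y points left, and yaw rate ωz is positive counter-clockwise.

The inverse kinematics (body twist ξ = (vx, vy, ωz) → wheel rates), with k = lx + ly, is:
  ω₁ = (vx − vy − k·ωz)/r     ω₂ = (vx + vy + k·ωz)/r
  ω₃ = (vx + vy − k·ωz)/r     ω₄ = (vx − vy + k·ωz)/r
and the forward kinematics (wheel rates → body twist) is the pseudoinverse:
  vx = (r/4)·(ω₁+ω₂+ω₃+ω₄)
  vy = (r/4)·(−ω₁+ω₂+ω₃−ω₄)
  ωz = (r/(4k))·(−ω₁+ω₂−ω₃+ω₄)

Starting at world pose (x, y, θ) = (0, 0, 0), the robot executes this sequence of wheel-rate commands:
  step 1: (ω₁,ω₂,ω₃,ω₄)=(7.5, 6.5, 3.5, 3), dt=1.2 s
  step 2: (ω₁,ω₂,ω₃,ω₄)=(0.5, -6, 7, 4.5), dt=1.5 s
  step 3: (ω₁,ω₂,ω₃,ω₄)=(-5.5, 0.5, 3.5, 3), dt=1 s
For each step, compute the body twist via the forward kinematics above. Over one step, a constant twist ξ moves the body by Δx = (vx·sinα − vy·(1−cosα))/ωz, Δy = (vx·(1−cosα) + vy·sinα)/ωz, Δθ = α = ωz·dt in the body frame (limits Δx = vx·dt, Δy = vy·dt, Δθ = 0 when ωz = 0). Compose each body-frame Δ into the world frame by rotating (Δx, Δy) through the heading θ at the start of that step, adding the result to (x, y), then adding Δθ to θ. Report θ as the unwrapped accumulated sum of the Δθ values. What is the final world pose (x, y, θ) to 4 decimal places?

step 1: ξ=(vx,vy,ωz)=(0.4100, -0.0100, -0.1154), dt=1.2 → body Δ=(0.4896, -0.0460, -0.1385) → world pose (0.4896, -0.0460, -0.1385)
step 2: ξ=(vx,vy,ωz)=(0.1200, -0.0800, -0.6923), dt=1.5 → body Δ=(0.0924, -0.1849, -1.0385) → world pose (0.5556, -0.2419, -1.1769)
step 3: ξ=(vx,vy,ωz)=(0.0300, 0.1300, 0.4231), dt=1.0 → body Δ=(0.0020, 0.1324, 0.4231) → world pose (0.6787, -0.1929, -0.7538)

(0.6787, -0.1929, -0.7538)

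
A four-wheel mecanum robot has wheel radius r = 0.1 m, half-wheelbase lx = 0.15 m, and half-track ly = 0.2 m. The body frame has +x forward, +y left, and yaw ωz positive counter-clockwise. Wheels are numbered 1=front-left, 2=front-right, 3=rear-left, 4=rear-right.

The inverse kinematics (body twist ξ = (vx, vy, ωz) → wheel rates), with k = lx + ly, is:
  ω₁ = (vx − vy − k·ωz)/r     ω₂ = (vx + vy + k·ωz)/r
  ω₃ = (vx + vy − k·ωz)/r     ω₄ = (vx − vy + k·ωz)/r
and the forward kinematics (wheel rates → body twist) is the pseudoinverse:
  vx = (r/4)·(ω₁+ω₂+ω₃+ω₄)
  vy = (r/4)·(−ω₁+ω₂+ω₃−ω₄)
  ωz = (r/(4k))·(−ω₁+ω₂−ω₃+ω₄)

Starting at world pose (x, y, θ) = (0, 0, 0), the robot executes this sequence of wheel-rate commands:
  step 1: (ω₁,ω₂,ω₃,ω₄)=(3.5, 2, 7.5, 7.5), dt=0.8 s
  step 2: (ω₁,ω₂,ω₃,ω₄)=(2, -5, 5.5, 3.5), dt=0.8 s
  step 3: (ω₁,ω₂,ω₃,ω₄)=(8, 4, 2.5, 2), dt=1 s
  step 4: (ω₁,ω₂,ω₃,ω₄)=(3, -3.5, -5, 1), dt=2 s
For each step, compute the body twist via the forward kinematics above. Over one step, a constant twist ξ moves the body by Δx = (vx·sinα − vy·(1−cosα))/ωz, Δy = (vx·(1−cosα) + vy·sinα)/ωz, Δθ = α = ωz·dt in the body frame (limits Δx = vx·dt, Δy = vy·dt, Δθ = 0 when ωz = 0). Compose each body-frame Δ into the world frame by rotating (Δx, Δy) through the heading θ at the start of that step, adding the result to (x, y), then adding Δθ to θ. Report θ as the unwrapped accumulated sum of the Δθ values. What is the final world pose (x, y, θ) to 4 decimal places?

step 1: ξ=(vx,vy,ωz)=(0.5125, -0.0375, -0.1071), dt=0.8 → body Δ=(0.4082, -0.0475, -0.0857) → world pose (0.4082, -0.0475, -0.0857)
step 2: ξ=(vx,vy,ωz)=(0.1500, -0.1250, -0.6429), dt=0.8 → body Δ=(0.0896, -0.1258, -0.5143) → world pose (0.4867, -0.1806, -0.6000)
step 3: ξ=(vx,vy,ωz)=(0.4125, -0.0875, -0.3214), dt=1.0 → body Δ=(0.3915, -0.1517, -0.3214) → world pose (0.7242, -0.5268, -0.9214)
step 4: ξ=(vx,vy,ωz)=(-0.1125, -0.3125, -0.0357), dt=2.0 → body Δ=(-0.2471, -0.6164, -0.0714) → world pose (0.0838, -0.7028, -0.9929)

(0.0838, -0.7028, -0.9929)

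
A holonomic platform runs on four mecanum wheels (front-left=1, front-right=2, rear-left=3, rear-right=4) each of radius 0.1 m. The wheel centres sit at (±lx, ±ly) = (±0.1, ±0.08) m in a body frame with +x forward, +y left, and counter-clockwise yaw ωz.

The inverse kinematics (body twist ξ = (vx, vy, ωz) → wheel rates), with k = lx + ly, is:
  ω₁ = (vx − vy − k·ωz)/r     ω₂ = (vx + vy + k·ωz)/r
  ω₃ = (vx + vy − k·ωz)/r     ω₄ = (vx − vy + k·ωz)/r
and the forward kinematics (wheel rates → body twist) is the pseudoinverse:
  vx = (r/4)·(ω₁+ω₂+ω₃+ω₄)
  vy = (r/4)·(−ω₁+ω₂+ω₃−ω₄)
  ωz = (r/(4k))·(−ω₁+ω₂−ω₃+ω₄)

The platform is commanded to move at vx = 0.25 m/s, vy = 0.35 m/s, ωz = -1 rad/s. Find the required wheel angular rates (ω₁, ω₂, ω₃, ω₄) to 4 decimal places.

k = lx + ly = 0.1 + 0.08 = 0.1800;  k·ωz = 0.1800·-1 = -0.1800
ω₁ (FL) = (vx − vy − k·ωz)/r = 0.0800/0.1 = 0.8000
ω₂ (FR) = (vx + vy + k·ωz)/r = 0.4200/0.1 = 4.2000
ω₃ (RL) = (vx + vy − k·ωz)/r = 0.7800/0.1 = 7.8000
ω₄ (RR) = (vx − vy + k·ωz)/r = -0.2800/0.1 = -2.8000

(0.8000, 4.2000, 7.8000, -2.8000)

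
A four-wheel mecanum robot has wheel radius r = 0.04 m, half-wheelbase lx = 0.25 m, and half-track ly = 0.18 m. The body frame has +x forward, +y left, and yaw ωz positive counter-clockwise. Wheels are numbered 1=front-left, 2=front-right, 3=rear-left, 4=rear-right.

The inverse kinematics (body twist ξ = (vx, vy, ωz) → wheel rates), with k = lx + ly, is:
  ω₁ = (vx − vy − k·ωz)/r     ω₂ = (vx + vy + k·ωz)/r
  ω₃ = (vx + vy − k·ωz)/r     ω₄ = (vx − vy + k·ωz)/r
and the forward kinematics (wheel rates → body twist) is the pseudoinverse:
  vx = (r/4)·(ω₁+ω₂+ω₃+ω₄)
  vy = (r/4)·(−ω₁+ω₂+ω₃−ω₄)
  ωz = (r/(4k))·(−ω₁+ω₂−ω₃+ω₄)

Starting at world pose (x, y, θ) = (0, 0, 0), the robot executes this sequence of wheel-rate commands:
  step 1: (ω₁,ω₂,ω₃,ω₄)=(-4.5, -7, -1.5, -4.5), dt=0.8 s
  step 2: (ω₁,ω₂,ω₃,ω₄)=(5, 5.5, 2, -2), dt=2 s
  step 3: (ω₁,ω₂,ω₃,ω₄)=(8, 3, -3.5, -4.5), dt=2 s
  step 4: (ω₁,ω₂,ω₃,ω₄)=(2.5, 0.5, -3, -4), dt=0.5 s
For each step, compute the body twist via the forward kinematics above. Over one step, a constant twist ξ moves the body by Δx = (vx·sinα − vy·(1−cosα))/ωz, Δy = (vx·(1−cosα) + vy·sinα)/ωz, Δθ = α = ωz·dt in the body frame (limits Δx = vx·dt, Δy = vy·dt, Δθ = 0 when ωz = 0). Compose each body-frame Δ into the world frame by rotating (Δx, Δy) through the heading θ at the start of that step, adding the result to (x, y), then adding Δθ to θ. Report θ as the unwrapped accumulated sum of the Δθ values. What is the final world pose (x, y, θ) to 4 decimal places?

step 1: ξ=(vx,vy,ωz)=(-0.1750, 0.0050, -0.1279), dt=0.8 → body Δ=(-0.1396, 0.0111, -0.1023) → world pose (-0.1396, 0.0111, -0.1023)
step 2: ξ=(vx,vy,ωz)=(0.1050, 0.0450, -0.0814), dt=2.0 → body Δ=(0.2164, 0.0725, -0.1628) → world pose (0.0831, 0.0612, -0.2651)
step 3: ξ=(vx,vy,ωz)=(0.0300, -0.0400, -0.1395), dt=2.0 → body Δ=(0.0481, -0.0873, -0.2791) → world pose (0.1067, -0.0356, -0.5442)
step 4: ξ=(vx,vy,ωz)=(-0.0400, -0.0100, -0.0698), dt=0.5 → body Δ=(-0.0201, -0.0047, -0.0349) → world pose (0.0871, -0.0292, -0.5791)

(0.0871, -0.0292, -0.5791)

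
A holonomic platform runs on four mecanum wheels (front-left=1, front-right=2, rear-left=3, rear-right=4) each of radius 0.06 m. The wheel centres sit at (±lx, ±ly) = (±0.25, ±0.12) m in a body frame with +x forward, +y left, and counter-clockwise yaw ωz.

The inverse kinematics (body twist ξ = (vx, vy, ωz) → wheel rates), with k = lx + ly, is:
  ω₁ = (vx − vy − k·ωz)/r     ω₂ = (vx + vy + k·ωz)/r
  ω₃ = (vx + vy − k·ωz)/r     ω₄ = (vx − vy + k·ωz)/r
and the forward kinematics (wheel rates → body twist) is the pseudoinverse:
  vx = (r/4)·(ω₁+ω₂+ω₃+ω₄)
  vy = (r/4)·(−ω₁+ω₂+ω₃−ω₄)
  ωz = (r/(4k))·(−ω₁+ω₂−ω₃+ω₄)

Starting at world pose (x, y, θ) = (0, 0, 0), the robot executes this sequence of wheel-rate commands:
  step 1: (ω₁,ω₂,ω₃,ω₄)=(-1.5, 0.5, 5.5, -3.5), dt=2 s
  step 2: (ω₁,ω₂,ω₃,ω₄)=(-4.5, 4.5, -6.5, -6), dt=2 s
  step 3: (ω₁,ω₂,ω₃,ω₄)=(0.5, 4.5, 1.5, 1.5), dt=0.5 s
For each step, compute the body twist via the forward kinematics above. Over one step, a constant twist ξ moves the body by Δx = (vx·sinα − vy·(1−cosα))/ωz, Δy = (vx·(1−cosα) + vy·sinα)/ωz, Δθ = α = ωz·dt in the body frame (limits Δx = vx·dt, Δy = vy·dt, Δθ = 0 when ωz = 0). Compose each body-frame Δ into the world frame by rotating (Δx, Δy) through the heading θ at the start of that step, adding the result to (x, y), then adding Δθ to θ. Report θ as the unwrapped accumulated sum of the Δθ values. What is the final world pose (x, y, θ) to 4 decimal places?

(-0.1440, 0.6588, 0.2838)

step 1: ξ=(vx,vy,ωz)=(0.0150, 0.1650, -0.2838), dt=2.0 → body Δ=(0.1196, 0.3043, -0.5676) → world pose (0.1196, 0.3043, -0.5676)
step 2: ξ=(vx,vy,ωz)=(-0.1875, 0.1275, 0.3851), dt=2.0 → body Δ=(-0.4325, 0.0931, 0.7703) → world pose (-0.1950, 0.6153, 0.2027)
step 3: ξ=(vx,vy,ωz)=(0.1200, 0.0600, 0.1622), dt=0.5 → body Δ=(0.0587, 0.0324, 0.0811) → world pose (-0.1440, 0.6588, 0.2838)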